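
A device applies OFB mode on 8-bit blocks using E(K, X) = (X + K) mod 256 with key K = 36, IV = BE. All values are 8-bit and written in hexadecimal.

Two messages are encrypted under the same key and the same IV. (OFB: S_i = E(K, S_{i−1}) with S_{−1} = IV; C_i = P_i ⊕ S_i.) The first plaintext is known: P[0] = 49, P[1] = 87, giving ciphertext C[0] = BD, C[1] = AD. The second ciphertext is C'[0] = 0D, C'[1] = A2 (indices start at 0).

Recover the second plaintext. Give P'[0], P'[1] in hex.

P'[0] = F9, P'[1] = 88

In OFB with a reused IV, both messages share the same keystream S_i, so C_i ⊕ C'_i = P_i ⊕ P'_i and thus P'_i = P_i ⊕ C_i ⊕ C'_i.
P'[0]: 49 ⊕ BD ⊕ 0D = F9.
P'[1]: 87 ⊕ AD ⊕ A2 = 88.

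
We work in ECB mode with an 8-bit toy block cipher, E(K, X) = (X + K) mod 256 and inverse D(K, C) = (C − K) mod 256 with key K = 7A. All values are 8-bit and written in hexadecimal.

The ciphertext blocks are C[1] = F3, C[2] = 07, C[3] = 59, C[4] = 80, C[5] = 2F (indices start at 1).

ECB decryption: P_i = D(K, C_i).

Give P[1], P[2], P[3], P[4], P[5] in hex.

P[1]: D(K, F3) = 79.
P[2]: D(K, 07) = 8D.
P[3]: D(K, 59) = DF.
P[4]: D(K, 80) = 06.
P[5]: D(K, 2F) = B5.

P[1] = 79, P[2] = 8D, P[3] = DF, P[4] = 06, P[5] = B5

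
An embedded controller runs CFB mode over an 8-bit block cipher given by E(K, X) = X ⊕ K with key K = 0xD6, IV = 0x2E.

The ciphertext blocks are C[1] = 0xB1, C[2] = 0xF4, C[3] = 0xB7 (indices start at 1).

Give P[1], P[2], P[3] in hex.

CFB decryption: P_i = C_i ⊕ E(K, C_{i−1}), with C_{0} = IV.
P[1]: E(K, 0x2E) = 0xF8; 0xB1 ⊕ 0xF8 = 0x49.
P[2]: E(K, 0xB1) = 0x67; 0xF4 ⊕ 0x67 = 0x93.
P[3]: E(K, 0xF4) = 0x22; 0xB7 ⊕ 0x22 = 0x95.

P[1] = 0x49, P[2] = 0x93, P[3] = 0x95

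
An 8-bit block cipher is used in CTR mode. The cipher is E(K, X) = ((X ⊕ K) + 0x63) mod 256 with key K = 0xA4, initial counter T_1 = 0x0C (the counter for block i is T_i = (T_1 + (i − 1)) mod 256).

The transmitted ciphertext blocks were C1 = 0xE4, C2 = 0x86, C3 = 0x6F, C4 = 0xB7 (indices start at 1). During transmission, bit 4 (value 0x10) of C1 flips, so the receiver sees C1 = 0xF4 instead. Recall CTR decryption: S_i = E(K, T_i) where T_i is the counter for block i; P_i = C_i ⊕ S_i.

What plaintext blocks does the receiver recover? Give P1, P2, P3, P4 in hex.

P1 = 0xFF, P2 = 0x8A, P3 = 0x62, P4 = 0xB9

Only C1 changed, to 0xF4. In CTR, a change in C_i flips the same bit in P_i only; the keystream is unaffected. Decrypting the received ciphertext:
P1: T = 0x0C, S = E(K, T) = 0x0B; 0xF4 ⊕ 0x0B = 0xFF.
P2: T = 0x0D, S = E(K, T) = 0x0C; 0x86 ⊕ 0x0C = 0x8A.
P3: T = 0x0E, S = E(K, T) = 0x0D; 0x6F ⊕ 0x0D = 0x62.
P4: T = 0x0F, S = E(K, T) = 0x0E; 0xB7 ⊕ 0x0E = 0xB9.
Blocks that differ from the original plaintext: P1.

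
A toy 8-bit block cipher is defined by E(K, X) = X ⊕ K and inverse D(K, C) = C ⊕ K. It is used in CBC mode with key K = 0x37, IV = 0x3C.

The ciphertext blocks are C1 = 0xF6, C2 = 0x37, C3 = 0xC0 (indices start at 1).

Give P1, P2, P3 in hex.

P1 = 0xFD, P2 = 0xF6, P3 = 0xC0

CBC decryption: P_i = D(K, C_i) ⊕ C_{i−1}, with C_{0} = IV.
P1: D(K, 0xF6) = 0xC1; 0xC1 ⊕ 0x3C = 0xFD.
P2: D(K, 0x37) = 0x00; 0x00 ⊕ 0xF6 = 0xF6.
P3: D(K, 0xC0) = 0xF7; 0xF7 ⊕ 0x37 = 0xC0.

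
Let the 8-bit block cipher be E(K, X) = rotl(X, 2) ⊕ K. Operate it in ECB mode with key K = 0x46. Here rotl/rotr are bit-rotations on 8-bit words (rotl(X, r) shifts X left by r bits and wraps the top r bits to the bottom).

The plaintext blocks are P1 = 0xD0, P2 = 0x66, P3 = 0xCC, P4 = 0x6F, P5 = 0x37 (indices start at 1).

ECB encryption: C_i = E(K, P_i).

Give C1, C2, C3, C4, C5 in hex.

C1: E(K, 0xD0) = 0x05.
C2: E(K, 0x66) = 0xDF.
C3: E(K, 0xCC) = 0x75.
C4: E(K, 0x6F) = 0xFB.
C5: E(K, 0x37) = 0x9A.

C1 = 0x05, C2 = 0xDF, C3 = 0x75, C4 = 0xFB, C5 = 0x9A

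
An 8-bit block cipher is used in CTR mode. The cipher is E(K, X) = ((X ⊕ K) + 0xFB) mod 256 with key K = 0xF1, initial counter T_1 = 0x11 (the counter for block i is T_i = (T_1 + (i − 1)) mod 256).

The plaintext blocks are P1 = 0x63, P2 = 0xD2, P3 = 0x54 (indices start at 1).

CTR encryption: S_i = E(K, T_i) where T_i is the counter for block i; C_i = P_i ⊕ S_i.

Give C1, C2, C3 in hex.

C1 = 0xB8, C2 = 0x0C, C3 = 0x89

C1: T = 0x11, S = E(K, T) = 0xDB; 0x63 ⊕ 0xDB = 0xB8.
C2: T = 0x12, S = E(K, T) = 0xDE; 0xD2 ⊕ 0xDE = 0x0C.
C3: T = 0x13, S = E(K, T) = 0xDD; 0x54 ⊕ 0xDD = 0x89.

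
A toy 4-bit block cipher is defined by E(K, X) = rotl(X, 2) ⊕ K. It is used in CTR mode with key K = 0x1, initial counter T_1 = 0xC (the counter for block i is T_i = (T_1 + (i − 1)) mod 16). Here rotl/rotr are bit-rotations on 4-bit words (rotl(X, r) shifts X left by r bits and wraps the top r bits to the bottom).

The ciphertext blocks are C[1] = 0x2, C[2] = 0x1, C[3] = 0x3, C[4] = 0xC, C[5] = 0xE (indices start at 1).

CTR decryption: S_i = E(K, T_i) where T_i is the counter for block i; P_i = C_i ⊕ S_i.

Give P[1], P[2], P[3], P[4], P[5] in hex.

P[1]: T = 0xC, S = E(K, T) = 0x2; 0x2 ⊕ 0x2 = 0x0.
P[2]: T = 0xD, S = E(K, T) = 0x6; 0x1 ⊕ 0x6 = 0x7.
P[3]: T = 0xE, S = E(K, T) = 0xA; 0x3 ⊕ 0xA = 0x9.
P[4]: T = 0xF, S = E(K, T) = 0xE; 0xC ⊕ 0xE = 0x2.
P[5]: T = 0x0, S = E(K, T) = 0x1; 0xE ⊕ 0x1 = 0xF.

P[1] = 0x0, P[2] = 0x7, P[3] = 0x9, P[4] = 0x2, P[5] = 0xF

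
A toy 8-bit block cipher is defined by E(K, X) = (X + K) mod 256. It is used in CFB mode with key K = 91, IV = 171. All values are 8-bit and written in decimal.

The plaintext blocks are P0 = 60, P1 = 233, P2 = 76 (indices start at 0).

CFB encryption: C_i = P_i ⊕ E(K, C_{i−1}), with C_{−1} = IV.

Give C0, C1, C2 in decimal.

C0: E(K, 171) = 6; 60 ⊕ 6 = 58.
C1: E(K, 58) = 149; 233 ⊕ 149 = 124.
C2: E(K, 124) = 215; 76 ⊕ 215 = 155.

C0 = 58, C1 = 124, C2 = 155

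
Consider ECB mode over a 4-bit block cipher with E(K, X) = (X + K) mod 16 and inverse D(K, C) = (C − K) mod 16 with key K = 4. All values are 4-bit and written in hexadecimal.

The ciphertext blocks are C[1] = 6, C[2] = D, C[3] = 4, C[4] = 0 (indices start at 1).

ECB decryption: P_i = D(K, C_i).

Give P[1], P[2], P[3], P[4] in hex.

P[1]: D(K, 6) = 2.
P[2]: D(K, D) = 9.
P[3]: D(K, 4) = 0.
P[4]: D(K, 0) = C.

P[1] = 2, P[2] = 9, P[3] = 0, P[4] = C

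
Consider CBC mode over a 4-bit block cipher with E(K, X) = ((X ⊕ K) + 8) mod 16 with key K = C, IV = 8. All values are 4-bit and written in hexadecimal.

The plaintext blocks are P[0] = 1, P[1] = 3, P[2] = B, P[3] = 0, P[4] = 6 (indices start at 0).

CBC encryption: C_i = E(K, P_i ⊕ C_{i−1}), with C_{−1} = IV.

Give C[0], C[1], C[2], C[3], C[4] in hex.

C[0]: P[0] ⊕ 8 = 9; E(K, 9) = D.
C[1]: P[1] ⊕ D = E; E(K, E) = A.
C[2]: P[2] ⊕ A = 1; E(K, 1) = 5.
C[3]: P[3] ⊕ 5 = 5; E(K, 5) = 1.
C[4]: P[4] ⊕ 1 = 7; E(K, 7) = 3.

C[0] = D, C[1] = A, C[2] = 5, C[3] = 1, C[4] = 3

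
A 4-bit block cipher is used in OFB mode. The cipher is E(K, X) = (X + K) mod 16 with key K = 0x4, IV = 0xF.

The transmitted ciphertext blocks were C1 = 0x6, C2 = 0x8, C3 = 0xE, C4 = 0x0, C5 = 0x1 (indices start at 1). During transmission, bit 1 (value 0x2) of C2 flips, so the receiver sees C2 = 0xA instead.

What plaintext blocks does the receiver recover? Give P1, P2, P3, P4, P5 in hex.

OFB decryption: S_i = E(K, S_{i−1}) with S_{0} = IV; P_i = C_i ⊕ S_i.
Only C2 changed, to 0xA. In OFB, a change in C_i flips the same bit in P_i only; the keystream is unaffected. Decrypting the received ciphertext:
P1: S = E(K, 0xF) = 0x3; 0x6 ⊕ 0x3 = 0x5.
P2: S = E(K, 0x3) = 0x7; 0xA ⊕ 0x7 = 0xD.
P3: S = E(K, 0x7) = 0xB; 0xE ⊕ 0xB = 0x5.
P4: S = E(K, 0xB) = 0xF; 0x0 ⊕ 0xF = 0xF.
P5: S = E(K, 0xF) = 0x3; 0x1 ⊕ 0x3 = 0x2.
Blocks that differ from the original plaintext: P2.

P1 = 0x5, P2 = 0xD, P3 = 0x5, P4 = 0xF, P5 = 0x2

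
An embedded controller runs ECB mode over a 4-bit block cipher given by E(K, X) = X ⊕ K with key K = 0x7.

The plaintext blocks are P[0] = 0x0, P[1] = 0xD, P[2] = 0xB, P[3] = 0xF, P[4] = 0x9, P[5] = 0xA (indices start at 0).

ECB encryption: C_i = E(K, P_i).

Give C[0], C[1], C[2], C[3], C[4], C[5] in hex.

C[0]: E(K, 0x0) = 0x7.
C[1]: E(K, 0xD) = 0xA.
C[2]: E(K, 0xB) = 0xC.
C[3]: E(K, 0xF) = 0x8.
C[4]: E(K, 0x9) = 0xE.
C[5]: E(K, 0xA) = 0xD.

C[0] = 0x7, C[1] = 0xA, C[2] = 0xC, C[3] = 0x8, C[4] = 0xE, C[5] = 0xD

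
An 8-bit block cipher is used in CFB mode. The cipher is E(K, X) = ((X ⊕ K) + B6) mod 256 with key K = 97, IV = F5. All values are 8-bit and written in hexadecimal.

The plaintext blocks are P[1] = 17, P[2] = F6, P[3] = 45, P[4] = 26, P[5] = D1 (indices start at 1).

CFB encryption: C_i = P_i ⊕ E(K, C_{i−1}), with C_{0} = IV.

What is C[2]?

C[2] = B8

C[1]: E(K, F5) = 18; 17 ⊕ 18 = 0F.
C[2]: E(K, 0F) = 4E; F6 ⊕ 4E = B8.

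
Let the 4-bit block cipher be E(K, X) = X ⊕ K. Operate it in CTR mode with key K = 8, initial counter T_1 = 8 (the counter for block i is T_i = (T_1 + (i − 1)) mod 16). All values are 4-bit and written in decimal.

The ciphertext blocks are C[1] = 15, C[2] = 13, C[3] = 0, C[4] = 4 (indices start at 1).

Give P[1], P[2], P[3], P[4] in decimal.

P[1] = 15, P[2] = 12, P[3] = 2, P[4] = 7

CTR decryption: S_i = E(K, T_i) where T_i is the counter for block i; P_i = C_i ⊕ S_i.
P[1]: T = 8, S = E(K, T) = 0; 15 ⊕ 0 = 15.
P[2]: T = 9, S = E(K, T) = 1; 13 ⊕ 1 = 12.
P[3]: T = 10, S = E(K, T) = 2; 0 ⊕ 2 = 2.
P[4]: T = 11, S = E(K, T) = 3; 4 ⊕ 3 = 7.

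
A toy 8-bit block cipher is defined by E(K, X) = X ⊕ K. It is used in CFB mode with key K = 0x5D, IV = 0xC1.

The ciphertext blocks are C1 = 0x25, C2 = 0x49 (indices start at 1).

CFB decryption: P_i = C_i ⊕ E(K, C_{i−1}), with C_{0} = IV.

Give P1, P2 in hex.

P1 = 0xB9, P2 = 0x31

P1: E(K, 0xC1) = 0x9C; 0x25 ⊕ 0x9C = 0xB9.
P2: E(K, 0x25) = 0x78; 0x49 ⊕ 0x78 = 0x31.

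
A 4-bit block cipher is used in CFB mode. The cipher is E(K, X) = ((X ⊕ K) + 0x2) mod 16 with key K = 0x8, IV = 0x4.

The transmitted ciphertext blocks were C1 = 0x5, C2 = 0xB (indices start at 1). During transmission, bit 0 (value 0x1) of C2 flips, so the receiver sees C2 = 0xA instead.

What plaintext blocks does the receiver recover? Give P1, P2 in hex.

P1 = 0xB, P2 = 0x5

CFB decryption: P_i = C_i ⊕ E(K, C_{i−1}), with C_{0} = IV.
Only C2 changed, to 0xA. In CFB, a change in C_i flips the same bit in P_i and garbles P_{i+1}. Decrypting the received ciphertext:
P1: E(K, 0x4) = 0xE; 0x5 ⊕ 0xE = 0xB.
P2: E(K, 0x5) = 0xF; 0xA ⊕ 0xF = 0x5.
Blocks that differ from the original plaintext: P2.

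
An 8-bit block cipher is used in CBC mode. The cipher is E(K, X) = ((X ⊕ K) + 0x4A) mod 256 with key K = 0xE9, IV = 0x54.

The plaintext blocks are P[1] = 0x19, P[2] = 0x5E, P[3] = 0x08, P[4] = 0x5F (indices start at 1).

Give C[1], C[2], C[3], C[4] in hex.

CBC encryption: C_i = E(K, P_i ⊕ C_{i−1}), with C_{0} = IV.
C[1]: P[1] ⊕ 0x54 = 0x4D; E(K, 0x4D) = 0xEE.
C[2]: P[2] ⊕ 0xEE = 0xB0; E(K, 0xB0) = 0xA3.
C[3]: P[3] ⊕ 0xA3 = 0xAB; E(K, 0xAB) = 0x8C.
C[4]: P[4] ⊕ 0x8C = 0xD3; E(K, 0xD3) = 0x84.

C[1] = 0xEE, C[2] = 0xA3, C[3] = 0x8C, C[4] = 0x84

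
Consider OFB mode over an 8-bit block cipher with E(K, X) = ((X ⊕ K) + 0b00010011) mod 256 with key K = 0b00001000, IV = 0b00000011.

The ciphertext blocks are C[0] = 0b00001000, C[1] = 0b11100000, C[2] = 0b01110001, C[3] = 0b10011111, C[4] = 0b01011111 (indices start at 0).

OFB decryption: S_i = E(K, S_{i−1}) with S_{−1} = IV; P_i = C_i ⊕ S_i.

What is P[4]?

P[0]: S = E(K, 0b00000011) = 0b00011110; 0b00001000 ⊕ 0b00011110 = 0b00010110.
P[1]: S = E(K, 0b00011110) = 0b00101001; 0b11100000 ⊕ 0b00101001 = 0b11001001.
P[2]: S = E(K, 0b00101001) = 0b00110100; 0b01110001 ⊕ 0b00110100 = 0b01000101.
P[3]: S = E(K, 0b00110100) = 0b01001111; 0b10011111 ⊕ 0b01001111 = 0b11010000.
P[4]: S = E(K, 0b01001111) = 0b01011010; 0b01011111 ⊕ 0b01011010 = 0b00000101.

P[4] = 0b00000101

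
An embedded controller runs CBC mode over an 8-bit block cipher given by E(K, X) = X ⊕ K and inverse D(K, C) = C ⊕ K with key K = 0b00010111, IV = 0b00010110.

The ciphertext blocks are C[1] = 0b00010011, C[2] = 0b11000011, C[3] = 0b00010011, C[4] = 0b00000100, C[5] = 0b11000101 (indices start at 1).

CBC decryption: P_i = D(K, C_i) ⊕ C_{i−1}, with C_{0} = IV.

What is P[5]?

P[5] = 0b11010110

P[5]: D(K, 0b11000101) = 0b11010010; 0b11010010 ⊕ 0b00000100 = 0b11010110.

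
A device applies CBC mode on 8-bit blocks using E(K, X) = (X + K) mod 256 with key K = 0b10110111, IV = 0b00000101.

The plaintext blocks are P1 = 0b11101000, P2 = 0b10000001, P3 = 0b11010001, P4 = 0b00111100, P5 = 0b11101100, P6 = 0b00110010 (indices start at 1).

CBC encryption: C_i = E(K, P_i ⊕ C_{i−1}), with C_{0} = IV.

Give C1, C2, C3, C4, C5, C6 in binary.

C1: P1 ⊕ 0b00000101 = 0b11101101; E(K, 0b11101101) = 0b10100100.
C2: P2 ⊕ 0b10100100 = 0b00100101; E(K, 0b00100101) = 0b11011100.
C3: P3 ⊕ 0b11011100 = 0b00001101; E(K, 0b00001101) = 0b11000100.
C4: P4 ⊕ 0b11000100 = 0b11111000; E(K, 0b11111000) = 0b10101111.
C5: P5 ⊕ 0b10101111 = 0b01000011; E(K, 0b01000011) = 0b11111010.
C6: P6 ⊕ 0b11111010 = 0b11001000; E(K, 0b11001000) = 0b01111111.

C1 = 0b10100100, C2 = 0b11011100, C3 = 0b11000100, C4 = 0b10101111, C5 = 0b11111010, C6 = 0b01111111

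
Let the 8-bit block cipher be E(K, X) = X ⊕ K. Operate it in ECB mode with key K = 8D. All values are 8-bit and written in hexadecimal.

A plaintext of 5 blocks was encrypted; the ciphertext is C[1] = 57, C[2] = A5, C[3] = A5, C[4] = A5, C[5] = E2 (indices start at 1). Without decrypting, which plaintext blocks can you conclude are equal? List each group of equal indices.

ECB encrypts each block independently with the same key, so equal ciphertext blocks imply equal plaintext blocks.
C[2] = C[3] = C[4] = A5, so P[2] = P[3] = P[4].

P[2] = P[3] = P[4]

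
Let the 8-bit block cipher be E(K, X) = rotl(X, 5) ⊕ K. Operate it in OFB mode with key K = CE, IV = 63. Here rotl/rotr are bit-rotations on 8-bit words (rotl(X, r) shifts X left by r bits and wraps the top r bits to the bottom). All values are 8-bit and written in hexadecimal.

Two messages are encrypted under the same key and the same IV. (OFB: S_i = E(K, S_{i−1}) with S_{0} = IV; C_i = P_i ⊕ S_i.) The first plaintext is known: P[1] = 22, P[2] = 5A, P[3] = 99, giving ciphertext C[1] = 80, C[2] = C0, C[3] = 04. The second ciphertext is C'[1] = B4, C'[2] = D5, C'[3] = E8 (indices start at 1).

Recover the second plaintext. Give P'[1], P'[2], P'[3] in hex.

P'[1] = 16, P'[2] = 4F, P'[3] = 75

In OFB with a reused IV, both messages share the same keystream S_i, so C_i ⊕ C'_i = P_i ⊕ P'_i and thus P'_i = P_i ⊕ C_i ⊕ C'_i.
P'[1]: 22 ⊕ 80 ⊕ B4 = 16.
P'[2]: 5A ⊕ C0 ⊕ D5 = 4F.
P'[3]: 99 ⊕ 04 ⊕ E8 = 75.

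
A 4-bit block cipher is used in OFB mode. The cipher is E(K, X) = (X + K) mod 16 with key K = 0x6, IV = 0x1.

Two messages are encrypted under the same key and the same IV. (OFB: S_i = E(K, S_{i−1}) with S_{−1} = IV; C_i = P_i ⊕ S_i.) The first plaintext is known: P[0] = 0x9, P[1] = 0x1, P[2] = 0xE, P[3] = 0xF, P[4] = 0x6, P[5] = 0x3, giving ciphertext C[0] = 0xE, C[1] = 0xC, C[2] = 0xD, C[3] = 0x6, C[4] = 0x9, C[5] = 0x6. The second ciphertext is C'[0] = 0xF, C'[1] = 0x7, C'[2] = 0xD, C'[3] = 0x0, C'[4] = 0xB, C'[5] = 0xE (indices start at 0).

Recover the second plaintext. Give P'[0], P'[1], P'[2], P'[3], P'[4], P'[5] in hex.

P'[0] = 0x8, P'[1] = 0xA, P'[2] = 0xE, P'[3] = 0x9, P'[4] = 0x4, P'[5] = 0xB

In OFB with a reused IV, both messages share the same keystream S_i, so C_i ⊕ C'_i = P_i ⊕ P'_i and thus P'_i = P_i ⊕ C_i ⊕ C'_i.
P'[0]: 0x9 ⊕ 0xE ⊕ 0xF = 0x8.
P'[1]: 0x1 ⊕ 0xC ⊕ 0x7 = 0xA.
P'[2]: 0xE ⊕ 0xD ⊕ 0xD = 0xE.
P'[3]: 0xF ⊕ 0x6 ⊕ 0x0 = 0x9.
P'[4]: 0x6 ⊕ 0x9 ⊕ 0xB = 0x4.
P'[5]: 0x3 ⊕ 0x6 ⊕ 0xE = 0xB.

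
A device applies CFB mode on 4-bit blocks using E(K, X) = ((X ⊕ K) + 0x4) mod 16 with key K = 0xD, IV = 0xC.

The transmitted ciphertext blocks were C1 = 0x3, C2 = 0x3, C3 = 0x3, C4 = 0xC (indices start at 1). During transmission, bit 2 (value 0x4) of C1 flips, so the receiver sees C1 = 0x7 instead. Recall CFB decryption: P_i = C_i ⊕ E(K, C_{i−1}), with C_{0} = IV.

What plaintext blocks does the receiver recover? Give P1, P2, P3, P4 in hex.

Only C1 changed, to 0x7. In CFB, a change in C_i flips the same bit in P_i and garbles P_{i+1}. Decrypting the received ciphertext:
P1: E(K, 0xC) = 0x5; 0x7 ⊕ 0x5 = 0x2.
P2: E(K, 0x7) = 0xE; 0x3 ⊕ 0xE = 0xD.
P3: E(K, 0x3) = 0x2; 0x3 ⊕ 0x2 = 0x1.
P4: E(K, 0x3) = 0x2; 0xC ⊕ 0x2 = 0xE.
Blocks that differ from the original plaintext: P1, P2.

P1 = 0x2, P2 = 0xD, P3 = 0x1, P4 = 0xE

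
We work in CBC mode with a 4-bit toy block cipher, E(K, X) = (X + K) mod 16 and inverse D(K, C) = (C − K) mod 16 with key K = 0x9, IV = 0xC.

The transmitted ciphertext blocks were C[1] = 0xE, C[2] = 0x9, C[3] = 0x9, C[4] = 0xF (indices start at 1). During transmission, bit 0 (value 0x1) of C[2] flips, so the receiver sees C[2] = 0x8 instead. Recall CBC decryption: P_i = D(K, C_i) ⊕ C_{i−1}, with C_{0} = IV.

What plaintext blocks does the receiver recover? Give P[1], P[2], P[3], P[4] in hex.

P[1] = 0x9, P[2] = 0x1, P[3] = 0x8, P[4] = 0xF

Only C[2] changed, to 0x8. In CBC, a change in C_i garbles P_i and flips the same bit in P_{i+1}. Decrypting the received ciphertext:
P[1]: D(K, 0xE) = 0x5; 0x5 ⊕ 0xC = 0x9.
P[2]: D(K, 0x8) = 0xF; 0xF ⊕ 0xE = 0x1.
P[3]: D(K, 0x9) = 0x0; 0x0 ⊕ 0x8 = 0x8.
P[4]: D(K, 0xF) = 0x6; 0x6 ⊕ 0x9 = 0xF.
Blocks that differ from the original plaintext: P[2], P[3].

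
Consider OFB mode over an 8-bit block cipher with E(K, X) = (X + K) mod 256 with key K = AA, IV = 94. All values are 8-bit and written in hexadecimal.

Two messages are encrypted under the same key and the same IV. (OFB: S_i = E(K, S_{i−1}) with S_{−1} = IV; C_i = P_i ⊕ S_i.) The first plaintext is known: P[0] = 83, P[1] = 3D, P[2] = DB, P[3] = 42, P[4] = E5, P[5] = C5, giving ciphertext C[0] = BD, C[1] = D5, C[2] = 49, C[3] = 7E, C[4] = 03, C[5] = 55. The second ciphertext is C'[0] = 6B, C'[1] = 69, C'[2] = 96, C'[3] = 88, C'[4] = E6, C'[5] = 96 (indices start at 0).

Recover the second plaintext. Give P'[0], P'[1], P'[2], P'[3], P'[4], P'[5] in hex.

In OFB with a reused IV, both messages share the same keystream S_i, so C_i ⊕ C'_i = P_i ⊕ P'_i and thus P'_i = P_i ⊕ C_i ⊕ C'_i.
P'[0]: 83 ⊕ BD ⊕ 6B = 55.
P'[1]: 3D ⊕ D5 ⊕ 69 = 81.
P'[2]: DB ⊕ 49 ⊕ 96 = 04.
P'[3]: 42 ⊕ 7E ⊕ 88 = B4.
P'[4]: E5 ⊕ 03 ⊕ E6 = 00.
P'[5]: C5 ⊕ 55 ⊕ 96 = 06.

P'[0] = 55, P'[1] = 81, P'[2] = 04, P'[3] = B4, P'[4] = 00, P'[5] = 06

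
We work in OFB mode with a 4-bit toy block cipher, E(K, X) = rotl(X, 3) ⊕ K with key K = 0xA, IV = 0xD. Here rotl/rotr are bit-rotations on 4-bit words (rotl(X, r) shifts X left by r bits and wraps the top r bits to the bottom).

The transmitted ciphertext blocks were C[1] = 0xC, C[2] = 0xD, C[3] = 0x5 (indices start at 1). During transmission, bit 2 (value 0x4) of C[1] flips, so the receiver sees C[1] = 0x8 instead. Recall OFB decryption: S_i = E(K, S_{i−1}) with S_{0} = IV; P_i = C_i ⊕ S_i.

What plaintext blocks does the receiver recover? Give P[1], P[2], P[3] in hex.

P[1] = 0xC, P[2] = 0x5, P[3] = 0xB

Only C[1] changed, to 0x8. In OFB, a change in C_i flips the same bit in P_i only; the keystream is unaffected. Decrypting the received ciphertext:
P[1]: S = E(K, 0xD) = 0x4; 0x8 ⊕ 0x4 = 0xC.
P[2]: S = E(K, 0x4) = 0x8; 0xD ⊕ 0x8 = 0x5.
P[3]: S = E(K, 0x8) = 0xE; 0x5 ⊕ 0xE = 0xB.
Blocks that differ from the original plaintext: P[1].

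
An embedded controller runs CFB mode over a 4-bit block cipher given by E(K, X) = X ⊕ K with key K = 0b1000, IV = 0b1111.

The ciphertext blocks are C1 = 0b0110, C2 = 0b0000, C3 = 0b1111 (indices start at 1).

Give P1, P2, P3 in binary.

P1 = 0b0001, P2 = 0b1110, P3 = 0b0111

CFB decryption: P_i = C_i ⊕ E(K, C_{i−1}), with C_{0} = IV.
P1: E(K, 0b1111) = 0b0111; 0b0110 ⊕ 0b0111 = 0b0001.
P2: E(K, 0b0110) = 0b1110; 0b0000 ⊕ 0b1110 = 0b1110.
P3: E(K, 0b0000) = 0b1000; 0b1111 ⊕ 0b1000 = 0b0111.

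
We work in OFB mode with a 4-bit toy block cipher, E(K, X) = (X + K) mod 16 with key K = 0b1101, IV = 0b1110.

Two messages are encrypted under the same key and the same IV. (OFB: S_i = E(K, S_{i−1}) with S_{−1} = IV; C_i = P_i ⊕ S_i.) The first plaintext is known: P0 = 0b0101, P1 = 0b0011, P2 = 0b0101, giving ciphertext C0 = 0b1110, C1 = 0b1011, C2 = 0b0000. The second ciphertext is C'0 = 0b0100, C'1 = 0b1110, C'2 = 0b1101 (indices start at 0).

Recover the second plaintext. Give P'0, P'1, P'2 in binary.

P'0 = 0b1111, P'1 = 0b0110, P'2 = 0b1000

In OFB with a reused IV, both messages share the same keystream S_i, so C_i ⊕ C'_i = P_i ⊕ P'_i and thus P'_i = P_i ⊕ C_i ⊕ C'_i.
P'0: 0b0101 ⊕ 0b1110 ⊕ 0b0100 = 0b1111.
P'1: 0b0011 ⊕ 0b1011 ⊕ 0b1110 = 0b0110.
P'2: 0b0101 ⊕ 0b0000 ⊕ 0b1101 = 0b1000.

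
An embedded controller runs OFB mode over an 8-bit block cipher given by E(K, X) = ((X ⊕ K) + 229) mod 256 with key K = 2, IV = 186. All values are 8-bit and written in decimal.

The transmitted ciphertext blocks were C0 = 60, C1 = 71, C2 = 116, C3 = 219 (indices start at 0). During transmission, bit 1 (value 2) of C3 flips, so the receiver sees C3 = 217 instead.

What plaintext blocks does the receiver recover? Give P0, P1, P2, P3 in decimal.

P0 = 161, P1 = 195, P2 = 31, P3 = 151

OFB decryption: S_i = E(K, S_{i−1}) with S_{−1} = IV; P_i = C_i ⊕ S_i.
Only C3 changed, to 217. In OFB, a change in C_i flips the same bit in P_i only; the keystream is unaffected. Decrypting the received ciphertext:
P0: S = E(K, 186) = 157; 60 ⊕ 157 = 161.
P1: S = E(K, 157) = 132; 71 ⊕ 132 = 195.
P2: S = E(K, 132) = 107; 116 ⊕ 107 = 31.
P3: S = E(K, 107) = 78; 217 ⊕ 78 = 151.
Blocks that differ from the original plaintext: P3.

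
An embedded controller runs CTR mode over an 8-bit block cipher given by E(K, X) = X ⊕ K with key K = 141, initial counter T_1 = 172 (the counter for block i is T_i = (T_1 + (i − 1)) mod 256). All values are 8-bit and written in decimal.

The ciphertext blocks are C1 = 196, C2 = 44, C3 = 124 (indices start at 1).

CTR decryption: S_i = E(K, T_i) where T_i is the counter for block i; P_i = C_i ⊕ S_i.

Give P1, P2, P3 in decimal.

P1 = 229, P2 = 12, P3 = 95

P1: T = 172, S = E(K, T) = 33; 196 ⊕ 33 = 229.
P2: T = 173, S = E(K, T) = 32; 44 ⊕ 32 = 12.
P3: T = 174, S = E(K, T) = 35; 124 ⊕ 35 = 95.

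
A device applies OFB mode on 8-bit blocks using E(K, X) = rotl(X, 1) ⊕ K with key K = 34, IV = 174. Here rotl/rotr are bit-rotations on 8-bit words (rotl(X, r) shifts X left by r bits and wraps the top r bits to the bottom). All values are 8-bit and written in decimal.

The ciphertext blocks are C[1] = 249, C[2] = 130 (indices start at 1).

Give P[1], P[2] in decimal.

OFB decryption: S_i = E(K, S_{i−1}) with S_{0} = IV; P_i = C_i ⊕ S_i.
P[1]: S = E(K, 174) = 127; 249 ⊕ 127 = 134.
P[2]: S = E(K, 127) = 220; 130 ⊕ 220 = 94.

P[1] = 134, P[2] = 94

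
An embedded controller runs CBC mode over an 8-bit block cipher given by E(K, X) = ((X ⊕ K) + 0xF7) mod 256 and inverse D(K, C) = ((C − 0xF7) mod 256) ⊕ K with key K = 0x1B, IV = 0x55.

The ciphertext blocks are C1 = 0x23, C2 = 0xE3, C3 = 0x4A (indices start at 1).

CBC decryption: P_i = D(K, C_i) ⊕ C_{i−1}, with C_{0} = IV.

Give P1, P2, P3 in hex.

P1: D(K, 0x23) = 0x37; 0x37 ⊕ 0x55 = 0x62.
P2: D(K, 0xE3) = 0xF7; 0xF7 ⊕ 0x23 = 0xD4.
P3: D(K, 0x4A) = 0x48; 0x48 ⊕ 0xE3 = 0xAB.

P1 = 0x62, P2 = 0xD4, P3 = 0xAB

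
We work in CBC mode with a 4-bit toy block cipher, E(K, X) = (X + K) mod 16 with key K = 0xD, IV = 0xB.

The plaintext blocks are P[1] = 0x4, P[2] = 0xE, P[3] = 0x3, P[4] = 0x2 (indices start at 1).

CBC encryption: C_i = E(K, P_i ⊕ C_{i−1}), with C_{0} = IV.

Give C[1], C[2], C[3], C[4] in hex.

C[1]: P[1] ⊕ 0xB = 0xF; E(K, 0xF) = 0xC.
C[2]: P[2] ⊕ 0xC = 0x2; E(K, 0x2) = 0xF.
C[3]: P[3] ⊕ 0xF = 0xC; E(K, 0xC) = 0x9.
C[4]: P[4] ⊕ 0x9 = 0xB; E(K, 0xB) = 0x8.

C[1] = 0xC, C[2] = 0xF, C[3] = 0x9, C[4] = 0x8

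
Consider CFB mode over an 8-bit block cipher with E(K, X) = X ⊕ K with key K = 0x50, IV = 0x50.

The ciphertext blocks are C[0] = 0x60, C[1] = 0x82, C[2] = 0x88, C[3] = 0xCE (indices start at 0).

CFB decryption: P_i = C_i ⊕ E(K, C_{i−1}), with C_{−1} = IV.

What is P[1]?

P[1] = 0xB2

P[1]: E(K, 0x60) = 0x30; 0x82 ⊕ 0x30 = 0xB2.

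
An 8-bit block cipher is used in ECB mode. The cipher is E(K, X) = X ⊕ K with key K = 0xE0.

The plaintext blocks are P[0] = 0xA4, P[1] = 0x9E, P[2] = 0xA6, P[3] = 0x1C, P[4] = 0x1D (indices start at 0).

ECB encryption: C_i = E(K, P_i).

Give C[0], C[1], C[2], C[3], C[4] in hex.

C[0] = 0x44, C[1] = 0x7E, C[2] = 0x46, C[3] = 0xFC, C[4] = 0xFD

C[0]: E(K, 0xA4) = 0x44.
C[1]: E(K, 0x9E) = 0x7E.
C[2]: E(K, 0xA6) = 0x46.
C[3]: E(K, 0x1C) = 0xFC.
C[4]: E(K, 0x1D) = 0xFD.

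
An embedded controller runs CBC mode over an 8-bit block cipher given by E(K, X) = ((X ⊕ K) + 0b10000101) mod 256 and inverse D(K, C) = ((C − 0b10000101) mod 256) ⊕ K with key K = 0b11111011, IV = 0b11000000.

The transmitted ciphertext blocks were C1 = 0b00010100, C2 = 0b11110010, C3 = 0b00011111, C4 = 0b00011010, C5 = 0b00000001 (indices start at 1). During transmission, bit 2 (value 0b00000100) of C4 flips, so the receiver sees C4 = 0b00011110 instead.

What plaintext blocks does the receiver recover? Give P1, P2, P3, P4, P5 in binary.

P1 = 0b10110100, P2 = 0b10000010, P3 = 0b10010011, P4 = 0b01111101, P5 = 0b10011001

CBC decryption: P_i = D(K, C_i) ⊕ C_{i−1}, with C_{0} = IV.
Only C4 changed, to 0b00011110. In CBC, a change in C_i garbles P_i and flips the same bit in P_{i+1}. Decrypting the received ciphertext:
P1: D(K, 0b00010100) = 0b01110100; 0b01110100 ⊕ 0b11000000 = 0b10110100.
P2: D(K, 0b11110010) = 0b10010110; 0b10010110 ⊕ 0b00010100 = 0b10000010.
P3: D(K, 0b00011111) = 0b01100001; 0b01100001 ⊕ 0b11110010 = 0b10010011.
P4: D(K, 0b00011110) = 0b01100010; 0b01100010 ⊕ 0b00011111 = 0b01111101.
P5: D(K, 0b00000001) = 0b10000111; 0b10000111 ⊕ 0b00011110 = 0b10011001.
Blocks that differ from the original plaintext: P4, P5.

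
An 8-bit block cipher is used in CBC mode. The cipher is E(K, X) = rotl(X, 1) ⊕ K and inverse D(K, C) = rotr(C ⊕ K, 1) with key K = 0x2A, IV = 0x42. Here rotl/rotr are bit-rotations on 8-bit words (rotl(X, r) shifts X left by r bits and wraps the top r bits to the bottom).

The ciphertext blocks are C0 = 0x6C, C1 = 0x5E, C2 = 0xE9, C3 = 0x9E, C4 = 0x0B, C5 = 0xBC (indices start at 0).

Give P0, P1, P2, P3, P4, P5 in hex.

P0 = 0x61, P1 = 0x56, P2 = 0xBF, P3 = 0xB3, P4 = 0x0E, P5 = 0x40

CBC decryption: P_i = D(K, C_i) ⊕ C_{i−1}, with C_{−1} = IV.
P0: D(K, 0x6C) = 0x23; 0x23 ⊕ 0x42 = 0x61.
P1: D(K, 0x5E) = 0x3A; 0x3A ⊕ 0x6C = 0x56.
P2: D(K, 0xE9) = 0xE1; 0xE1 ⊕ 0x5E = 0xBF.
P3: D(K, 0x9E) = 0x5A; 0x5A ⊕ 0xE9 = 0xB3.
P4: D(K, 0x0B) = 0x90; 0x90 ⊕ 0x9E = 0x0E.
P5: D(K, 0xBC) = 0x4B; 0x4B ⊕ 0x0B = 0x40.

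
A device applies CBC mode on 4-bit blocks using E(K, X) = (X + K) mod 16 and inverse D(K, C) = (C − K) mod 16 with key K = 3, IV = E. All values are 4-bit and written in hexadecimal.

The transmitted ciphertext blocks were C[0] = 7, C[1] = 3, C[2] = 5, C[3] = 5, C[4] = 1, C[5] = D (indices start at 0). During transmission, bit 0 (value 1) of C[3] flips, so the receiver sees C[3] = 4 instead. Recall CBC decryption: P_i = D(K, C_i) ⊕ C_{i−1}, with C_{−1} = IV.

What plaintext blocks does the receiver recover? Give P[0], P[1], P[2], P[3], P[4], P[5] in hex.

P[0] = A, P[1] = 7, P[2] = 1, P[3] = 4, P[4] = A, P[5] = B

Only C[3] changed, to 4. In CBC, a change in C_i garbles P_i and flips the same bit in P_{i+1}. Decrypting the received ciphertext:
P[0]: D(K, 7) = 4; 4 ⊕ E = A.
P[1]: D(K, 3) = 0; 0 ⊕ 7 = 7.
P[2]: D(K, 5) = 2; 2 ⊕ 3 = 1.
P[3]: D(K, 4) = 1; 1 ⊕ 5 = 4.
P[4]: D(K, 1) = E; E ⊕ 4 = A.
P[5]: D(K, D) = A; A ⊕ 1 = B.
Blocks that differ from the original plaintext: P[3], P[4].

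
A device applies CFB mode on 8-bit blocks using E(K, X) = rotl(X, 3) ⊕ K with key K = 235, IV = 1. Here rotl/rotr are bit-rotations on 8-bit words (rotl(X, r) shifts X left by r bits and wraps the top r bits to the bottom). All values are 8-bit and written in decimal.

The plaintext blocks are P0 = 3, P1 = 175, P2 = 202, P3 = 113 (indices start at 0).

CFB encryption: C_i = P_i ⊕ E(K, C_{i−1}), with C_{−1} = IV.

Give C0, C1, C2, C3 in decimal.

C0: E(K, 1) = 227; 3 ⊕ 227 = 224.
C1: E(K, 224) = 236; 175 ⊕ 236 = 67.
C2: E(K, 67) = 241; 202 ⊕ 241 = 59.
C3: E(K, 59) = 50; 113 ⊕ 50 = 67.

C0 = 224, C1 = 67, C2 = 59, C3 = 67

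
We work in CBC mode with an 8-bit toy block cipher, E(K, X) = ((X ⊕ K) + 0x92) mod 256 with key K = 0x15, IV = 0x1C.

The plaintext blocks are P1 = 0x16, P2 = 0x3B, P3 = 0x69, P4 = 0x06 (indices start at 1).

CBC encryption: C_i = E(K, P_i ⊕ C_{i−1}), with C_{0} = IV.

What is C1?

C1 = 0xB1

C1: P1 ⊕ 0x1C = 0x0A; E(K, 0x0A) = 0xB1.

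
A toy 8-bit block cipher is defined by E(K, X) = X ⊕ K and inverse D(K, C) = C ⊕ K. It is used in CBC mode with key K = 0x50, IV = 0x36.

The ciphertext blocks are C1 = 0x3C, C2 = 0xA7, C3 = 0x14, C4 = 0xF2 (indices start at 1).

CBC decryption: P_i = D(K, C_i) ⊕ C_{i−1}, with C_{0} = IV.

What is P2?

P2: D(K, 0xA7) = 0xF7; 0xF7 ⊕ 0x3C = 0xCB.

P2 = 0xCB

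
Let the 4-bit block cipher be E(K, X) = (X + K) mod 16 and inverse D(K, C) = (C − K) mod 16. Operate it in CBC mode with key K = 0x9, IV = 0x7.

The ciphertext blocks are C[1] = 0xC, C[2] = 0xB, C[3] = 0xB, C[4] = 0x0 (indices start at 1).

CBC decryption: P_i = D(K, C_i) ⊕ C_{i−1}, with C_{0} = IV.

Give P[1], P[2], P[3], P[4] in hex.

P[1] = 0x4, P[2] = 0xE, P[3] = 0x9, P[4] = 0xC

P[1]: D(K, 0xC) = 0x3; 0x3 ⊕ 0x7 = 0x4.
P[2]: D(K, 0xB) = 0x2; 0x2 ⊕ 0xC = 0xE.
P[3]: D(K, 0xB) = 0x2; 0x2 ⊕ 0xB = 0x9.
P[4]: D(K, 0x0) = 0x7; 0x7 ⊕ 0xB = 0xC.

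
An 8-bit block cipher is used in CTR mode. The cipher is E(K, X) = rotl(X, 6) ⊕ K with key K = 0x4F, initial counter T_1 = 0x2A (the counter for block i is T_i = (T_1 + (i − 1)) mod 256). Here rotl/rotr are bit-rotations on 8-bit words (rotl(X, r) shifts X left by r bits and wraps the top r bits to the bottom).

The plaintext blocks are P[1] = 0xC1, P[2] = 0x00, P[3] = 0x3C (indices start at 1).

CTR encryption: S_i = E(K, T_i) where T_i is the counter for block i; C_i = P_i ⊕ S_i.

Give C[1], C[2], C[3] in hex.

C[1] = 0x04, C[2] = 0x85, C[3] = 0x78

C[1]: T = 0x2A, S = E(K, T) = 0xC5; 0xC1 ⊕ 0xC5 = 0x04.
C[2]: T = 0x2B, S = E(K, T) = 0x85; 0x00 ⊕ 0x85 = 0x85.
C[3]: T = 0x2C, S = E(K, T) = 0x44; 0x3C ⊕ 0x44 = 0x78.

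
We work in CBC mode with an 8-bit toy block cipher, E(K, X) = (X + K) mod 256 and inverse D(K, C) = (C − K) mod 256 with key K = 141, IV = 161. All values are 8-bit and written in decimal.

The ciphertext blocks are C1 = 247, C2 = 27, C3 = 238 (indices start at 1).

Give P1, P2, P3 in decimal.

CBC decryption: P_i = D(K, C_i) ⊕ C_{i−1}, with C_{0} = IV.
P1: D(K, 247) = 106; 106 ⊕ 161 = 203.
P2: D(K, 27) = 142; 142 ⊕ 247 = 121.
P3: D(K, 238) = 97; 97 ⊕ 27 = 122.

P1 = 203, P2 = 121, P3 = 122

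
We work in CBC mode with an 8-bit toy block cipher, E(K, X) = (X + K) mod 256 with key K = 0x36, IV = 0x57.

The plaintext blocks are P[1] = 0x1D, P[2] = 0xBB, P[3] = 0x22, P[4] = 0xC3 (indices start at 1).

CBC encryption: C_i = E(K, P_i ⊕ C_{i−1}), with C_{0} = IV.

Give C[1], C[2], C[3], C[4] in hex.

C[1]: P[1] ⊕ 0x57 = 0x4A; E(K, 0x4A) = 0x80.
C[2]: P[2] ⊕ 0x80 = 0x3B; E(K, 0x3B) = 0x71.
C[3]: P[3] ⊕ 0x71 = 0x53; E(K, 0x53) = 0x89.
C[4]: P[4] ⊕ 0x89 = 0x4A; E(K, 0x4A) = 0x80.

C[1] = 0x80, C[2] = 0x71, C[3] = 0x89, C[4] = 0x80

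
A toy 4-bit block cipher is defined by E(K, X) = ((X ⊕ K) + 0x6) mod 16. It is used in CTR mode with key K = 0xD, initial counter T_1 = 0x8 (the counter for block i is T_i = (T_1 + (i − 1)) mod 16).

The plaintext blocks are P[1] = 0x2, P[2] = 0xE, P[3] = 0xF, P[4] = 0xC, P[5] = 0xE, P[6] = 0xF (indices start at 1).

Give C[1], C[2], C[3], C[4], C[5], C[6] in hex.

C[1] = 0x9, C[2] = 0x4, C[3] = 0x2, C[4] = 0x0, C[5] = 0x9, C[6] = 0x9

CTR encryption: S_i = E(K, T_i) where T_i is the counter for block i; C_i = P_i ⊕ S_i.
C[1]: T = 0x8, S = E(K, T) = 0xB; 0x2 ⊕ 0xB = 0x9.
C[2]: T = 0x9, S = E(K, T) = 0xA; 0xE ⊕ 0xA = 0x4.
C[3]: T = 0xA, S = E(K, T) = 0xD; 0xF ⊕ 0xD = 0x2.
C[4]: T = 0xB, S = E(K, T) = 0xC; 0xC ⊕ 0xC = 0x0.
C[5]: T = 0xC, S = E(K, T) = 0x7; 0xE ⊕ 0x7 = 0x9.
C[6]: T = 0xD, S = E(K, T) = 0x6; 0xF ⊕ 0x6 = 0x9.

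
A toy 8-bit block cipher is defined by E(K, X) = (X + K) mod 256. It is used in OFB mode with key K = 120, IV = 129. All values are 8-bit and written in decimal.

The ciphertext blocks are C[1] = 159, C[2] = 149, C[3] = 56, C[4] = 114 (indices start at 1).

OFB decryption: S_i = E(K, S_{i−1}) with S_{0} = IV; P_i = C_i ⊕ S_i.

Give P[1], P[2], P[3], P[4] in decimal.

P[1] = 102, P[2] = 228, P[3] = 209, P[4] = 19

P[1]: S = E(K, 129) = 249; 159 ⊕ 249 = 102.
P[2]: S = E(K, 249) = 113; 149 ⊕ 113 = 228.
P[3]: S = E(K, 113) = 233; 56 ⊕ 233 = 209.
P[4]: S = E(K, 233) = 97; 114 ⊕ 97 = 19.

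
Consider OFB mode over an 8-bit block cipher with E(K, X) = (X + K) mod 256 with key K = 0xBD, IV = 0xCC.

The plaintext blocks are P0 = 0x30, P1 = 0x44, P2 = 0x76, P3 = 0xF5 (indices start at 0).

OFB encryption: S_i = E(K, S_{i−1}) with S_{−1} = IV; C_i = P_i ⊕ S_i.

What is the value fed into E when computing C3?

C0: S = E(K, 0xCC) = 0x89; 0x30 ⊕ 0x89 = 0xB9.
C1: S = E(K, 0x89) = 0x46; 0x44 ⊕ 0x46 = 0x02.
C2: S = E(K, 0x46) = 0x03; 0x76 ⊕ 0x03 = 0x75.
C3: S = E(K, 0x03) = 0xC0; 0xF5 ⊕ 0xC0 = 0x35.
So the input to E for block 3 is 0x03.

0x03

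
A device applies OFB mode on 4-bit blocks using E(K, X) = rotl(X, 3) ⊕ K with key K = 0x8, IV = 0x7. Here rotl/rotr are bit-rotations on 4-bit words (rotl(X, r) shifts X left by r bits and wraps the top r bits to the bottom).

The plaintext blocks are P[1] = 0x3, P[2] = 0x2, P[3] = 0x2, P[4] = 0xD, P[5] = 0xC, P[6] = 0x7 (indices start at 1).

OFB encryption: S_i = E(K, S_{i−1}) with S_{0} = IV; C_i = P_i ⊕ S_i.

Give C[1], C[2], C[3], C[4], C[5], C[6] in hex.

C[1] = 0x0, C[2] = 0x3, C[3] = 0x2, C[4] = 0x5, C[5] = 0x0, C[6] = 0x9

C[1]: S = E(K, 0x7) = 0x3; 0x3 ⊕ 0x3 = 0x0.
C[2]: S = E(K, 0x3) = 0x1; 0x2 ⊕ 0x1 = 0x3.
C[3]: S = E(K, 0x1) = 0x0; 0x2 ⊕ 0x0 = 0x2.
C[4]: S = E(K, 0x0) = 0x8; 0xD ⊕ 0x8 = 0x5.
C[5]: S = E(K, 0x8) = 0xC; 0xC ⊕ 0xC = 0x0.
C[6]: S = E(K, 0xC) = 0xE; 0x7 ⊕ 0xE = 0x9.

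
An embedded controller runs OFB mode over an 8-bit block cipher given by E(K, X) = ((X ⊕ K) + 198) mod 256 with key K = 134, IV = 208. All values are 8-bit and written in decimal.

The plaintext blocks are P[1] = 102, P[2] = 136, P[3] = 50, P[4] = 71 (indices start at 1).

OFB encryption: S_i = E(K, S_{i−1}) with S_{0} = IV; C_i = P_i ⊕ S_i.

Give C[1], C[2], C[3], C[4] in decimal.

C[1]: S = E(K, 208) = 28; 102 ⊕ 28 = 122.
C[2]: S = E(K, 28) = 96; 136 ⊕ 96 = 232.
C[3]: S = E(K, 96) = 172; 50 ⊕ 172 = 158.
C[4]: S = E(K, 172) = 240; 71 ⊕ 240 = 183.

C[1] = 122, C[2] = 232, C[3] = 158, C[4] = 183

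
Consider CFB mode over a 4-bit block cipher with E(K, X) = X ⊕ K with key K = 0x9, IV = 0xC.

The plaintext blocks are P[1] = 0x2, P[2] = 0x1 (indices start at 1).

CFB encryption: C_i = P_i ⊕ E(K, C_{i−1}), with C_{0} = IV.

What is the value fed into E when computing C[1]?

C[1]: E(K, 0xC) = 0x5; 0x2 ⊕ 0x5 = 0x7.
So the input to E for block [1] is 0xC.

0xC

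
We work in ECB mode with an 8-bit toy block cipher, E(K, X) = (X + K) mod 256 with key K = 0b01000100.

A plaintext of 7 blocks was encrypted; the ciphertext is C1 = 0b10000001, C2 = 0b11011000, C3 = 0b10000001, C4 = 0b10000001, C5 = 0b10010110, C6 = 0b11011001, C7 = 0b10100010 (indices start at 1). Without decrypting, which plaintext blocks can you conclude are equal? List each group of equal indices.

ECB encrypts each block independently with the same key, so equal ciphertext blocks imply equal plaintext blocks.
C1 = C3 = C4 = 0b10000001, so P1 = P3 = P4.

P1 = P3 = P4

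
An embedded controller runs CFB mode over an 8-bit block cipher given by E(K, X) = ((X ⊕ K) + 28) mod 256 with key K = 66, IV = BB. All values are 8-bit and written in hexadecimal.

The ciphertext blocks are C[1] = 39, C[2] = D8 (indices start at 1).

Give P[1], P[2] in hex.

CFB decryption: P_i = C_i ⊕ E(K, C_{i−1}), with C_{0} = IV.
P[1]: E(K, BB) = 05; 39 ⊕ 05 = 3C.
P[2]: E(K, 39) = 87; D8 ⊕ 87 = 5F.

P[1] = 3C, P[2] = 5F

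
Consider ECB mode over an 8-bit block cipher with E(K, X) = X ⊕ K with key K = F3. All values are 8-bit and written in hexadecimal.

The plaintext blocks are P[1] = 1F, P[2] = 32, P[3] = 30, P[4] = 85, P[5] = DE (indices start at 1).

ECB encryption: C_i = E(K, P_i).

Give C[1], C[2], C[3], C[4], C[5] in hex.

C[1] = EC, C[2] = C1, C[3] = C3, C[4] = 76, C[5] = 2D

C[1]: E(K, 1F) = EC.
C[2]: E(K, 32) = C1.
C[3]: E(K, 30) = C3.
C[4]: E(K, 85) = 76.
C[5]: E(K, DE) = 2D.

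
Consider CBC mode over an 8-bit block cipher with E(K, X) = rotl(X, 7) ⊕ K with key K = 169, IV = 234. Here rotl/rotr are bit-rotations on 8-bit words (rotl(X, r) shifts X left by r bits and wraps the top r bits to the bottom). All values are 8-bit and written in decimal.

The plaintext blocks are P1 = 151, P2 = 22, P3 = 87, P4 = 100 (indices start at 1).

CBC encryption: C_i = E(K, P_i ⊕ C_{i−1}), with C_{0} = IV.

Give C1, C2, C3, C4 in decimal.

C1: P1 ⊕ 234 = 125; E(K, 125) = 23.
C2: P2 ⊕ 23 = 1; E(K, 1) = 41.
C3: P3 ⊕ 41 = 126; E(K, 126) = 150.
C4: P4 ⊕ 150 = 242; E(K, 242) = 208.

C1 = 23, C2 = 41, C3 = 150, C4 = 208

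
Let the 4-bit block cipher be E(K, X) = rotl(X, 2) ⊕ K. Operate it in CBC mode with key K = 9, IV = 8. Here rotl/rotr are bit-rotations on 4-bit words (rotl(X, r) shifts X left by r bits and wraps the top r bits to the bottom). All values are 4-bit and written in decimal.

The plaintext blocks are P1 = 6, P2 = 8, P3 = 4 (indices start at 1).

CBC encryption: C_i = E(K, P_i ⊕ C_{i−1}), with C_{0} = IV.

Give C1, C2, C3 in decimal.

C1: P1 ⊕ 8 = 14; E(K, 14) = 2.
C2: P2 ⊕ 2 = 10; E(K, 10) = 3.
C3: P3 ⊕ 3 = 7; E(K, 7) = 4.

C1 = 2, C2 = 3, C3 = 4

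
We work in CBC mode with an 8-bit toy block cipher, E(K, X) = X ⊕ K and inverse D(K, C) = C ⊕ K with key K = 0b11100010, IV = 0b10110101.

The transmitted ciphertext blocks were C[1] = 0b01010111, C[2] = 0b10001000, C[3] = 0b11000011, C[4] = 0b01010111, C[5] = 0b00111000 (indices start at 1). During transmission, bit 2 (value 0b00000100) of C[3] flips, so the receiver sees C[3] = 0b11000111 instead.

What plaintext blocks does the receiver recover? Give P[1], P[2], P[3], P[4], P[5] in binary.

P[1] = 0b00000000, P[2] = 0b00111101, P[3] = 0b10101101, P[4] = 0b01110010, P[5] = 0b10001101

CBC decryption: P_i = D(K, C_i) ⊕ C_{i−1}, with C_{0} = IV.
Only C[3] changed, to 0b11000111. In CBC, a change in C_i garbles P_i and flips the same bit in P_{i+1}. Decrypting the received ciphertext:
P[1]: D(K, 0b01010111) = 0b10110101; 0b10110101 ⊕ 0b10110101 = 0b00000000.
P[2]: D(K, 0b10001000) = 0b01101010; 0b01101010 ⊕ 0b01010111 = 0b00111101.
P[3]: D(K, 0b11000111) = 0b00100101; 0b00100101 ⊕ 0b10001000 = 0b10101101.
P[4]: D(K, 0b01010111) = 0b10110101; 0b10110101 ⊕ 0b11000111 = 0b01110010.
P[5]: D(K, 0b00111000) = 0b11011010; 0b11011010 ⊕ 0b01010111 = 0b10001101.
Blocks that differ from the original plaintext: P[3], P[4].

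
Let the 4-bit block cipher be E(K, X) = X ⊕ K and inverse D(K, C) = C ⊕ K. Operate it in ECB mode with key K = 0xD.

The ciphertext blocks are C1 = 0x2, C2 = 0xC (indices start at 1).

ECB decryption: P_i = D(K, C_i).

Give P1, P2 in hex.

P1: D(K, 0x2) = 0xF.
P2: D(K, 0xC) = 0x1.

P1 = 0xF, P2 = 0x1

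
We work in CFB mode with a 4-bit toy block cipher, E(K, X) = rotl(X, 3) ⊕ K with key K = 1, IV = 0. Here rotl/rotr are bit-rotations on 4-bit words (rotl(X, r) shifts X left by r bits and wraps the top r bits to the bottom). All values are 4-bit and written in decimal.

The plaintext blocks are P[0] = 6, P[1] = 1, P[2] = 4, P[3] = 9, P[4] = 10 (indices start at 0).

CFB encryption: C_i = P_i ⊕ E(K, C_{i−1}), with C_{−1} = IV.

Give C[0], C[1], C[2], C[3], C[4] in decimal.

C[0] = 7, C[1] = 11, C[2] = 8, C[3] = 12, C[4] = 13

C[0]: E(K, 0) = 1; 6 ⊕ 1 = 7.
C[1]: E(K, 7) = 10; 1 ⊕ 10 = 11.
C[2]: E(K, 11) = 12; 4 ⊕ 12 = 8.
C[3]: E(K, 8) = 5; 9 ⊕ 5 = 12.
C[4]: E(K, 12) = 7; 10 ⊕ 7 = 13.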